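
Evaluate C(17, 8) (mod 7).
6

Using Lucas' theorem:
Write n=17 and k=8 in base 7:
n in base 7: [2, 3]
k in base 7: [1, 1]
C(17,8) mod 7 = ∏ C(n_i, k_i) mod 7
Digit binomials (mod 7): C(2,1) = 2; C(3,1) = 3
Product: 2 × 3 = 6 ≡ 6 (mod 7)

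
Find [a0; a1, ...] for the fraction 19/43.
[0; 2, 3, 1, 4]

Euclidean algorithm steps:
19 = 0 × 43 + 19
43 = 2 × 19 + 5
19 = 3 × 5 + 4
5 = 1 × 4 + 1
4 = 4 × 1 + 0
Continued fraction: [0; 2, 3, 1, 4]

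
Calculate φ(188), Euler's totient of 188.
92

188 = 2^2 × 47
φ(n) = n × ∏(1 - 1/p) for each prime p dividing n
φ(188) = 188 × (1 - 1/2) × (1 - 1/47) = 92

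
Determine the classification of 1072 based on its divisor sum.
deficient

Proper divisors of 1072: sum = 1 + 2 + 4 + 8 + 16 + 67 + 134 + 268 + 536 = 1036
Since 1036 < 1072, 1072 is deficient.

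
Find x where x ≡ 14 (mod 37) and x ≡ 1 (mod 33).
199

Using Chinese Remainder Theorem:
M = 37 × 33 = 1221
M1 = 33, M2 = 37
y1 = 33^(-1) mod 37 = 9
y2 = 37^(-1) mod 33 = 25
x = (14×33×9 + 1×37×25) mod 1221 = 199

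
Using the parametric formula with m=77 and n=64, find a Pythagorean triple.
(1833, 9856, 10025)

Euclid's formula: a = m² - n², b = 2mn, c = m² + n²
m = 77, n = 64
a = 77² - 64² = 5929 - 4096 = 1833
b = 2 × 77 × 64 = 9856
c = 77² + 64² = 5929 + 4096 = 10025
Verification: 1833² + 9856² = 3359889 + 97140736 = 100500625 = 10025² ✓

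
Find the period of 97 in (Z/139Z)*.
6

139 is prime, so ord(97) divides φ(139) = 138.
Divisors of 138: 1, 2, 3, 6, 23, 46, 69, 138.
Repeated squaring: 97^1 ≡ 97, 97^2 ≡ 96, 97^4 ≡ 42, 97^8 ≡ 96, 97^16 ≡ 42, 97^32 ≡ 96, 97^64 ≡ 42, 97^128 ≡ 96 (mod 139).
Test 97^d mod 139 for each divisor d in increasing order:
97^1 ≡ 97
97^2 ≡ 96
97^3 = 97^2·97^1 ≡ 138
97^6 = 97^4·97^2 ≡ 1  ← first divisor giving 1
The order is 6.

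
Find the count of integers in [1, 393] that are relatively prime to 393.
260

393 = 3 × 131
φ(n) = n × ∏(1 - 1/p) for each prime p dividing n
φ(393) = 393 × (1 - 1/3) × (1 - 1/131) = 260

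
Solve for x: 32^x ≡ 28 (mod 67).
5

Baby-step giant-step with step n = ⌈√67⌉ = 9.
Baby steps 32^j mod 67 (j:value) for j=0..8: 0:1, 1:32, 2:19, 3:5, 4:26, 5:28, 6:25, 7:63, 8:6.
h = 28 is already in the table at j=5, so x = 5.
Check: 32^5 ≡ 28 (mod 67).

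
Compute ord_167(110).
166

167 is prime, so ord(110) divides φ(167) = 166.
Divisors of 166: 1, 2, 83, 166.
Repeated squaring: 110^1 ≡ 110, 110^2 ≡ 76, 110^4 ≡ 98, 110^8 ≡ 85, 110^16 ≡ 44, 110^32 ≡ 99, 110^64 ≡ 115, 110^128 ≡ 32 (mod 167).
Test 110^d mod 167 for each divisor d in increasing order:
110^1 ≡ 110
110^2 ≡ 76
110^83 = 110^64·110^16·110^2·110^1 ≡ 166
110^166 = 110^128·110^32·110^4·110^2 ≡ 1  ← first divisor giving 1
The order is 166.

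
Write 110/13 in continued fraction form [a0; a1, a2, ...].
[8; 2, 6]

Euclidean algorithm steps:
110 = 8 × 13 + 6
13 = 2 × 6 + 1
6 = 6 × 1 + 0
Continued fraction: [8; 2, 6]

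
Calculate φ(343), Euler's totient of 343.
294

343 = 7^3
φ(n) = n × ∏(1 - 1/p) for each prime p dividing n
φ(343) = 343 × (1 - 1/7) = 294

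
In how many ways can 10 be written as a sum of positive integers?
42

p(n) counts ways to write n as a sum of positive integers (order ignored).
Examples: 10; 9 + 1; 8 + 2; 8 + 1 + 1; 7 + 3; ... (42 total)
p(10) = 42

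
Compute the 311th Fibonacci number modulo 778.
25

Matrix identity: Q^n = [[F_(n+1), F_n], [F_n, F_(n-1)]] with Q = [[1,1],[1,0]].
n = 311 = 100110111₂. Square-and-multiply, entries mod 778:
Q^1 = [[1,1],[1,0]]
Q^2 = (Q^1)² = [[2,1],[1,1]]
Q^4 = (Q^2)² = [[5,3],[3,2]]
Q^9 = (Q^4)²·Q = [[55,34],[34,21]]
Q^19 = (Q^9)²·Q = [[541,291],[291,250]]
Q^38 = (Q^19)² = [[32,671],[671,139]]
Q^77 = (Q^38)²·Q = [[400,25],[25,375]]
Q^155 = (Q^77)²·Q = [[282,357],[357,703]]
Q^311 = (Q^155)²·Q = [[14,25],[25,767]]
F_311 mod 778 = Q^311[0][1] = 25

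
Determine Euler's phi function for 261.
168

261 = 3^2 × 29
φ(n) = n × ∏(1 - 1/p) for each prime p dividing n
φ(261) = 261 × (1 - 1/3) × (1 - 1/29) = 168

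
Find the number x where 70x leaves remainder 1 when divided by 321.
133

gcd(70, 321) = 1, so the inverse exists.
Extended Euclidean algorithm on (321, 70):
321 = 4 × 70 + 41  ⟹  41 = (1)·321 + (-4)·70
70 = 1 × 41 + 29  ⟹  29 = (-1)·321 + (5)·70
41 = 1 × 29 + 12  ⟹  12 = (2)·321 + (-9)·70
29 = 2 × 12 + 5  ⟹  5 = (-5)·321 + (23)·70
12 = 2 × 5 + 2  ⟹  2 = (12)·321 + (-55)·70
5 = 2 × 2 + 1  ⟹  1 = (-29)·321 + (133)·70
So (133)·70 ≡ 1 (mod 321), i.e. 70^(-1) ≡ 133 (mod 321).
Check: 70 × 133 = 9310 ≡ 1 (mod 321)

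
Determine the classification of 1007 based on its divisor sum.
deficient

Proper divisors of 1007: sum = 1 + 19 + 53 = 73
Since 73 < 1007, 1007 is deficient.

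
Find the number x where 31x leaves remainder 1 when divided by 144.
79

gcd(31, 144) = 1, so the inverse exists.
Extended Euclidean algorithm on (144, 31):
144 = 4 × 31 + 20  ⟹  20 = (1)·144 + (-4)·31
31 = 1 × 20 + 11  ⟹  11 = (-1)·144 + (5)·31
20 = 1 × 11 + 9  ⟹  9 = (2)·144 + (-9)·31
11 = 1 × 9 + 2  ⟹  2 = (-3)·144 + (14)·31
9 = 4 × 2 + 1  ⟹  1 = (14)·144 + (-65)·31
So (-65)·31 ≡ 1 (mod 144), i.e. 31^(-1) ≡ -65 ≡ 79 (mod 144).
Check: 31 × 79 = 2449 ≡ 1 (mod 144)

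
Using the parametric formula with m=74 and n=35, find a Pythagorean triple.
(4251, 5180, 6701)

Euclid's formula: a = m² - n², b = 2mn, c = m² + n²
m = 74, n = 35
a = 74² - 35² = 5476 - 1225 = 4251
b = 2 × 74 × 35 = 5180
c = 74² + 35² = 5476 + 1225 = 6701
Verification: 4251² + 5180² = 18071001 + 26832400 = 44903401 = 6701² ✓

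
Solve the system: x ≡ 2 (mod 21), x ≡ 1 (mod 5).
86

Using Chinese Remainder Theorem:
M = 21 × 5 = 105
M1 = 5, M2 = 21
y1 = 5^(-1) mod 21 = 17
y2 = 21^(-1) mod 5 = 1
x = (2×5×17 + 1×21×1) mod 105 = 86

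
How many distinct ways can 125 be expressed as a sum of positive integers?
3163127352

p(n) counts ways to write n as a sum of positive integers (order ignored).
Euler's pentagonal recurrence: p(k) = p(k-1) + p(k-2) - p(k-5) - p(k-7) + p(k-12) + p(k-15) - ... (offsets j(3j∓1)/2, signs ++--, p(0)=1, p(<0)=0).
DP table for k = 0..124: p(0)=1, p(1)=1, p(2)=2, p(3)=3, p(4)=5, p(5)=7, p(6)=11, p(7)=15, p(8)=22, p(9)=30, p(10)=42, p(11)=56, p(12)=77, p(13)=101, p(14)=135, p(15)=176, p(16)=231, p(17)=297, p(18)=385, p(19)=490, p(20)=627, p(21)=792, p(22)=1002, p(23)=1255, p(24)=1575, p(25)=1958, p(26)=2436, p(27)=3010, p(28)=3718, p(29)=4565, p(30)=5604, p(31)=6842, p(32)=8349, p(33)=10143, p(34)=12310, p(35)=14883, p(36)=17977, p(37)=21637, p(38)=26015, p(39)=31185, p(40)=37338, p(41)=44583, p(42)=53174, p(43)=63261, p(44)=75175, p(45)=89134, p(46)=105558, p(47)=124754, p(48)=147273, p(49)=173525, p(50)=204226, p(51)=239943, p(52)=281589, p(53)=329931, p(54)=386155, p(55)=451276, p(56)=526823, p(57)=614154, p(58)=715220, p(59)=831820, p(60)=966467, p(61)=1121505, p(62)=1300156, p(63)=1505499, p(64)=1741630, p(65)=2012558, p(66)=2323520, p(67)=2679689, p(68)=3087735, p(69)=3554345, p(70)=4087968, p(71)=4697205, p(72)=5392783, p(73)=6185689, p(74)=7089500, p(75)=8118264, p(76)=9289091, p(77)=10619863, p(78)=12132164, p(79)=13848650, p(80)=15796476, p(81)=18004327, p(82)=20506255, p(83)=23338469, p(84)=26543660, p(85)=30167357, p(86)=34262962, p(87)=38887673, p(88)=44108109, p(89)=49995925, p(90)=56634173, p(91)=64112359, p(92)=72533807, p(93)=82010177, p(94)=92669720, p(95)=104651419, p(96)=118114304, p(97)=133230930, p(98)=150198136, p(99)=169229875, p(100)=190569292, p(101)=214481126, p(102)=241265379, p(103)=271248950, p(104)=304801365, p(105)=342325709, p(106)=384276336, p(107)=431149389, p(108)=483502844, p(109)=541946240, p(110)=607163746, p(111)=679903203, p(112)=761002156, p(113)=851376628, p(114)=952050665, p(115)=1064144451, p(116)=1188908248, p(117)=1327710076, p(118)=1482074143, p(119)=1653668665, p(120)=1844349560, p(121)=2056148051, p(122)=2291320912, p(123)=2552338241, p(124)=2841940500.
Final step: p(125) = p(124) + p(123) - p(120) - p(118) + p(113) + p(110) - p(103) - p(99) + p(90) + p(85) - p(74) - p(68) + p(55) + p(48) - p(33) - p(25) + p(8)
= 2841940500 + 2552338241 - 1844349560 - 1482074143 + 851376628 + 607163746 - 271248950 - 169229875 + 56634173 + 30167357 - 7089500 - 3087735 + 451276 + 147273 - 10143 - 1958 + 22
= 3163127352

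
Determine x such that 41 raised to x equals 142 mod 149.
128

Baby-step giant-step with step n = ⌈√149⌉ = 13.
Baby steps 41^j mod 149 (j:value) for j=0..12: 0:1, 1:41, 2:42, 3:83, 4:125, 5:59, 6:35, 7:94, 8:129, 9:74, 10:54, 11:128, 12:33.
Giant-step multiplier: 41^(-13) ≡ 41^(148-13) = 41^135 ≡ 87 (mod 149).
Giant steps γ_i = 142·87^i mod 149: γ_0=142, γ_1=136, γ_2=61, γ_3=92, γ_4=107, γ_5=71, γ_6=68, γ_7=105, γ_8=46, γ_9=128 (in table at j=11).
x = i·n + j = 9·13 + 11 = 128.
Check: 41^128 ≡ 142 (mod 149).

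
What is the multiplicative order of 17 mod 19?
9

19 is prime, so ord(17) divides φ(19) = 18.
Divisors of 18: 1, 2, 3, 6, 9, 18.
Repeated squaring: 17^1 ≡ 17, 17^2 ≡ 4, 17^4 ≡ 16, 17^8 ≡ 9, 17^16 ≡ 5 (mod 19).
Test 17^d mod 19 for each divisor d in increasing order:
17^1 ≡ 17
17^2 ≡ 4
17^3 = 17^2·17^1 ≡ 11
17^6 = 17^4·17^2 ≡ 7
17^9 = 17^8·17^1 ≡ 1  ← first divisor giving 1
The order is 9.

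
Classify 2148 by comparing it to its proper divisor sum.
abundant

Proper divisors of 2148: sum = 1 + 2 + 3 + 4 + 6 + 12 + 179 + 358 + 537 + 716 + 1074 = 2892
Since 2892 > 2148, 2148 is abundant.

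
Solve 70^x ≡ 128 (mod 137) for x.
98

Baby-step giant-step with step n = ⌈√137⌉ = 12.
Baby steps 70^j mod 137 (j:value) for j=0..11: 0:1, 1:70, 2:105, 3:89, 4:65, 5:29, 6:112, 7:31, 8:115, 9:104, 10:19, 11:97.
Giant-step multiplier: 70^(-12) ≡ 70^(136-12) = 70^124 ≡ 121 (mod 137).
Giant steps γ_i = 128·121^i mod 137: γ_0=128, γ_1=7, γ_2=25, γ_3=11, γ_4=98, γ_5=76, γ_6=17, γ_7=2, γ_8=105 (in table at j=2).
x = i·n + j = 8·12 + 2 = 98.
Check: 70^98 ≡ 128 (mod 137).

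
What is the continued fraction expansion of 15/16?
[0; 1, 15]

Euclidean algorithm steps:
15 = 0 × 16 + 15
16 = 1 × 15 + 1
15 = 15 × 1 + 0
Continued fraction: [0; 1, 15]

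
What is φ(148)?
72

148 = 2^2 × 37
φ(n) = n × ∏(1 - 1/p) for each prime p dividing n
φ(148) = 148 × (1 - 1/2) × (1 - 1/37) = 72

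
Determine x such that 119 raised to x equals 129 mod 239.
87

Baby-step giant-step with step n = ⌈√239⌉ = 16.
Baby steps 119^j mod 239 (j:value) for j=0..15: 0:1, 1:119, 2:60, 3:209, 4:15, 5:112, 6:183, 7:28, 8:225, 9:7, 10:116, 11:181, 12:29, 13:105, 14:67, 15:86.
Giant-step multiplier: 119^(-16) ≡ 119^(238-16) = 119^222 ≡ 50 (mod 239).
Giant steps γ_i = 129·50^i mod 239: γ_0=129, γ_1=236, γ_2=89, γ_3=148, γ_4=230, γ_5=28 (in table at j=7).
x = i·n + j = 5·16 + 7 = 87.
Check: 119^87 ≡ 129 (mod 239).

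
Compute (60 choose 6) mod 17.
16

Using Lucas' theorem:
Write n=60 and k=6 in base 17:
n in base 17: [3, 9]
k in base 17: [0, 6]
C(60,6) mod 17 = ∏ C(n_i, k_i) mod 17
Digit binomials (mod 17): C(3,0) = 1; C(9,6) = 84 ≡ 16
Product: 1 × 16 = 16 ≡ 16 (mod 17)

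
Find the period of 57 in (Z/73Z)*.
18

73 is prime, so ord(57) divides φ(73) = 72.
Divisors of 72: 1, 2, 3, 4, 6, 8, 9, 12, 18, 24, 36, 72.
Repeated squaring: 57^1 ≡ 57, 57^2 ≡ 37, 57^4 ≡ 55, 57^8 ≡ 32, 57^16 ≡ 2, 57^32 ≡ 4, 57^64 ≡ 16 (mod 73).
Test 57^d mod 73 for each divisor d in increasing order:
57^1 ≡ 57
57^2 ≡ 37
57^3 = 57^2·57^1 ≡ 65
57^4 ≡ 55
57^6 = 57^4·57^2 ≡ 64
57^8 ≡ 32
57^9 = 57^8·57^1 ≡ 72
57^12 = 57^8·57^4 ≡ 8
57^18 = 57^16·57^2 ≡ 1  ← first divisor giving 1
The order is 18.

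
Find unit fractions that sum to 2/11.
1/6 + 1/66

Greedy algorithm:
2/11: ceiling(11/2) = 6, use 1/6
1/66: ceiling(66/1) = 66, use 1/66
Result: 2/11 = 1/6 + 1/66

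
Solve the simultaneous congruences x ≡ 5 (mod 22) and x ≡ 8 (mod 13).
203

Using Chinese Remainder Theorem:
M = 22 × 13 = 286
M1 = 13, M2 = 22
y1 = 13^(-1) mod 22 = 17
y2 = 22^(-1) mod 13 = 3
x = (5×13×17 + 8×22×3) mod 286 = 203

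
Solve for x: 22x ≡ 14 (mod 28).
x ≡ 7 (mod 14)

gcd(22, 28) = 2, which divides 14, so solutions exist.
Divide through by 2: 11x ≡ 7 (mod 14).
Find 11^(-1) mod 14 by the extended Euclidean algorithm:
14 = 1 × 11 + 3  ⟹  3 = (1)·14 + (-1)·11
11 = 3 × 3 + 2  ⟹  2 = (-3)·14 + (4)·11
3 = 1 × 2 + 1  ⟹  1 = (4)·14 + (-5)·11
So (-5)·11 ≡ 1 (mod 14), i.e. 11^(-1) ≡ -5 ≡ 9 (mod 14).
x ≡ 9 × 7 = 63 ≡ 7 (mod 14).
Check: 22 × 7 = 154 ≡ 14 (mod 28).
x ≡ 7 (mod 14), giving 2 solutions mod 28.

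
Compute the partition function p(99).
169229875

p(n) counts ways to write n as a sum of positive integers (order ignored).
Euler's pentagonal recurrence: p(k) = p(k-1) + p(k-2) - p(k-5) - p(k-7) + p(k-12) + p(k-15) - ... (offsets j(3j∓1)/2, signs ++--, p(0)=1, p(<0)=0).
DP table for k = 0..98: p(0)=1, p(1)=1, p(2)=2, p(3)=3, p(4)=5, p(5)=7, p(6)=11, p(7)=15, p(8)=22, p(9)=30, p(10)=42, p(11)=56, p(12)=77, p(13)=101, p(14)=135, p(15)=176, p(16)=231, p(17)=297, p(18)=385, p(19)=490, p(20)=627, p(21)=792, p(22)=1002, p(23)=1255, p(24)=1575, p(25)=1958, p(26)=2436, p(27)=3010, p(28)=3718, p(29)=4565, p(30)=5604, p(31)=6842, p(32)=8349, p(33)=10143, p(34)=12310, p(35)=14883, p(36)=17977, p(37)=21637, p(38)=26015, p(39)=31185, p(40)=37338, p(41)=44583, p(42)=53174, p(43)=63261, p(44)=75175, p(45)=89134, p(46)=105558, p(47)=124754, p(48)=147273, p(49)=173525, p(50)=204226, p(51)=239943, p(52)=281589, p(53)=329931, p(54)=386155, p(55)=451276, p(56)=526823, p(57)=614154, p(58)=715220, p(59)=831820, p(60)=966467, p(61)=1121505, p(62)=1300156, p(63)=1505499, p(64)=1741630, p(65)=2012558, p(66)=2323520, p(67)=2679689, p(68)=3087735, p(69)=3554345, p(70)=4087968, p(71)=4697205, p(72)=5392783, p(73)=6185689, p(74)=7089500, p(75)=8118264, p(76)=9289091, p(77)=10619863, p(78)=12132164, p(79)=13848650, p(80)=15796476, p(81)=18004327, p(82)=20506255, p(83)=23338469, p(84)=26543660, p(85)=30167357, p(86)=34262962, p(87)=38887673, p(88)=44108109, p(89)=49995925, p(90)=56634173, p(91)=64112359, p(92)=72533807, p(93)=82010177, p(94)=92669720, p(95)=104651419, p(96)=118114304, p(97)=133230930, p(98)=150198136.
Final step: p(99) = p(98) + p(97) - p(94) - p(92) + p(87) + p(84) - p(77) - p(73) + p(64) + p(59) - p(48) - p(42) + p(29) + p(22) - p(7)
= 150198136 + 133230930 - 92669720 - 72533807 + 38887673 + 26543660 - 10619863 - 6185689 + 1741630 + 831820 - 147273 - 53174 + 4565 + 1002 - 15
= 169229875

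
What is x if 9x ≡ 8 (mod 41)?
x ≡ 10 (mod 41)

gcd(9, 41) = 1, which divides 8, so solutions exist.
Find 9^(-1) mod 41 by the extended Euclidean algorithm:
41 = 4 × 9 + 5  ⟹  5 = (1)·41 + (-4)·9
9 = 1 × 5 + 4  ⟹  4 = (-1)·41 + (5)·9
5 = 1 × 4 + 1  ⟹  1 = (2)·41 + (-9)·9
So (-9)·9 ≡ 1 (mod 41), i.e. 9^(-1) ≡ -9 ≡ 32 (mod 41).
x ≡ 32 × 8 = 256 ≡ 10 (mod 41).
Check: 9 × 10 = 90 ≡ 8 (mod 41).
Unique solution: x ≡ 10 (mod 41)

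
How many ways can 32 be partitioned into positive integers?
8349

p(n) counts ways to write n as a sum of positive integers (order ignored).
Euler's pentagonal recurrence: p(k) = p(k-1) + p(k-2) - p(k-5) - p(k-7) + p(k-12) + p(k-15) - ... (offsets j(3j∓1)/2, signs ++--, p(0)=1, p(<0)=0).
DP table for k = 0..31: p(0)=1, p(1)=1, p(2)=2, p(3)=3, p(4)=5, p(5)=7, p(6)=11, p(7)=15, p(8)=22, p(9)=30, p(10)=42, p(11)=56, p(12)=77, p(13)=101, p(14)=135, p(15)=176, p(16)=231, p(17)=297, p(18)=385, p(19)=490, p(20)=627, p(21)=792, p(22)=1002, p(23)=1255, p(24)=1575, p(25)=1958, p(26)=2436, p(27)=3010, p(28)=3718, p(29)=4565, p(30)=5604, p(31)=6842.
Final step: p(32) = p(31) + p(30) - p(27) - p(25) + p(20) + p(17) - p(10) - p(6)
= 6842 + 5604 - 3010 - 1958 + 627 + 297 - 42 - 11
= 8349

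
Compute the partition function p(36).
17977

p(n) counts ways to write n as a sum of positive integers (order ignored).
Euler's pentagonal recurrence: p(k) = p(k-1) + p(k-2) - p(k-5) - p(k-7) + p(k-12) + p(k-15) - ... (offsets j(3j∓1)/2, signs ++--, p(0)=1, p(<0)=0).
DP table for k = 0..35: p(0)=1, p(1)=1, p(2)=2, p(3)=3, p(4)=5, p(5)=7, p(6)=11, p(7)=15, p(8)=22, p(9)=30, p(10)=42, p(11)=56, p(12)=77, p(13)=101, p(14)=135, p(15)=176, p(16)=231, p(17)=297, p(18)=385, p(19)=490, p(20)=627, p(21)=792, p(22)=1002, p(23)=1255, p(24)=1575, p(25)=1958, p(26)=2436, p(27)=3010, p(28)=3718, p(29)=4565, p(30)=5604, p(31)=6842, p(32)=8349, p(33)=10143, p(34)=12310, p(35)=14883.
Final step: p(36) = p(35) + p(34) - p(31) - p(29) + p(24) + p(21) - p(14) - p(10) + p(1)
= 14883 + 12310 - 6842 - 4565 + 1575 + 792 - 135 - 42 + 1
= 17977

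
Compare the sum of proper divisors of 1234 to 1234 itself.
deficient

Proper divisors of 1234: sum = 1 + 2 + 617 = 620
Since 620 < 1234, 1234 is deficient.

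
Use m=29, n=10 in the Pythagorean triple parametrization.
(741, 580, 941)

Euclid's formula: a = m² - n², b = 2mn, c = m² + n²
m = 29, n = 10
a = 29² - 10² = 841 - 100 = 741
b = 2 × 29 × 10 = 580
c = 29² + 10² = 841 + 100 = 941
Verification: 741² + 580² = 549081 + 336400 = 885481 = 941² ✓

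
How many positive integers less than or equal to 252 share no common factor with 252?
72

252 = 2^2 × 3^2 × 7
φ(n) = n × ∏(1 - 1/p) for each prime p dividing n
φ(252) = 252 × (1 - 1/2) × (1 - 1/3) × (1 - 1/7) = 72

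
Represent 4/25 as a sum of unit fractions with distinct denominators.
1/7 + 1/59 + 1/5163 + 1/53307975

Greedy algorithm:
4/25: ceiling(25/4) = 7, use 1/7
3/175: ceiling(175/3) = 59, use 1/59
2/10325: ceiling(10325/2) = 5163, use 1/5163
1/53307975: ceiling(53307975/1) = 53307975, use 1/53307975
Result: 4/25 = 1/7 + 1/59 + 1/5163 + 1/53307975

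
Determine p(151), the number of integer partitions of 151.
45060624582

p(n) counts ways to write n as a sum of positive integers (order ignored).
Euler's pentagonal recurrence: p(k) = p(k-1) + p(k-2) - p(k-5) - p(k-7) + p(k-12) + p(k-15) - ... (offsets j(3j∓1)/2, signs ++--, p(0)=1, p(<0)=0).
DP table for k = 0..150: p(0)=1, p(1)=1, p(2)=2, p(3)=3, p(4)=5, p(5)=7, p(6)=11, p(7)=15, p(8)=22, p(9)=30, p(10)=42, p(11)=56, p(12)=77, p(13)=101, p(14)=135, p(15)=176, p(16)=231, p(17)=297, p(18)=385, p(19)=490, p(20)=627, p(21)=792, p(22)=1002, p(23)=1255, p(24)=1575, p(25)=1958, p(26)=2436, p(27)=3010, p(28)=3718, p(29)=4565, p(30)=5604, p(31)=6842, p(32)=8349, p(33)=10143, p(34)=12310, p(35)=14883, p(36)=17977, p(37)=21637, p(38)=26015, p(39)=31185, p(40)=37338, p(41)=44583, p(42)=53174, p(43)=63261, p(44)=75175, p(45)=89134, p(46)=105558, p(47)=124754, p(48)=147273, p(49)=173525, p(50)=204226, p(51)=239943, p(52)=281589, p(53)=329931, p(54)=386155, p(55)=451276, p(56)=526823, p(57)=614154, p(58)=715220, p(59)=831820, p(60)=966467, p(61)=1121505, p(62)=1300156, p(63)=1505499, p(64)=1741630, p(65)=2012558, p(66)=2323520, p(67)=2679689, p(68)=3087735, p(69)=3554345, p(70)=4087968, p(71)=4697205, p(72)=5392783, p(73)=6185689, p(74)=7089500, p(75)=8118264, p(76)=9289091, p(77)=10619863, p(78)=12132164, p(79)=13848650, p(80)=15796476, p(81)=18004327, p(82)=20506255, p(83)=23338469, p(84)=26543660, p(85)=30167357, p(86)=34262962, p(87)=38887673, p(88)=44108109, p(89)=49995925, p(90)=56634173, p(91)=64112359, p(92)=72533807, p(93)=82010177, p(94)=92669720, p(95)=104651419, p(96)=118114304, p(97)=133230930, p(98)=150198136, p(99)=169229875, p(100)=190569292, p(101)=214481126, p(102)=241265379, p(103)=271248950, p(104)=304801365, p(105)=342325709, p(106)=384276336, p(107)=431149389, p(108)=483502844, p(109)=541946240, p(110)=607163746, p(111)=679903203, p(112)=761002156, p(113)=851376628, p(114)=952050665, p(115)=1064144451, p(116)=1188908248, p(117)=1327710076, p(118)=1482074143, p(119)=1653668665, p(120)=1844349560, p(121)=2056148051, p(122)=2291320912, p(123)=2552338241, p(124)=2841940500, p(125)=3163127352, p(126)=3519222692, p(127)=3913864295, p(128)=4351078600, p(129)=4835271870, p(130)=5371315400, p(131)=5964539504, p(132)=6620830889, p(133)=7346629512, p(134)=8149040695, p(135)=9035836076, p(136)=10015581680, p(137)=11097645016, p(138)=12292341831, p(139)=13610949895, p(140)=15065878135, p(141)=16670689208, p(142)=18440293320, p(143)=20390982757, p(144)=22540654445, p(145)=24908858009, p(146)=27517052599, p(147)=30388671978, p(148)=33549419497, p(149)=37027355200, p(150)=40853235313.
Final step: p(151) = p(150) + p(149) - p(146) - p(144) + p(139) + p(136) - p(129) - p(125) + p(116) + p(111) - p(100) - p(94) + p(81) + p(74) - p(59) - p(51) + p(34) + p(25) - p(6)
= 40853235313 + 37027355200 - 27517052599 - 22540654445 + 13610949895 + 10015581680 - 4835271870 - 3163127352 + 1188908248 + 679903203 - 190569292 - 92669720 + 18004327 + 7089500 - 831820 - 239943 + 12310 + 1958 - 11
= 45060624582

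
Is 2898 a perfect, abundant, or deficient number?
abundant

Proper divisors of 2898: sum = 1 + 2 + 3 + 6 + 7 + 9 + 14 + 18 + ... + 414 + 483 + 966 + 1449 (23 divisors) = 4590
Since 4590 > 2898, 2898 is abundant.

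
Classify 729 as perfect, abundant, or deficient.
deficient

Proper divisors of 729: sum = 1 + 3 + 9 + 27 + 81 + 243 = 364
Since 364 < 729, 729 is deficient.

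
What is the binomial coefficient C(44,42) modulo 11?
0

Using Lucas' theorem:
Write n=44 and k=42 in base 11:
n in base 11: [4, 0]
k in base 11: [3, 9]
C(44,42) mod 11 = ∏ C(n_i, k_i) mod 11
Digit binomials (mod 11): C(4,3) = 4; C(0,9) = 0 (k_i > n_i)
Product: 4 × 0 = 0 ≡ 0 (mod 11)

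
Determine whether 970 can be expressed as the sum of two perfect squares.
3² + 31² (a=3, b=31)

Factorization: 970 = 2 × 5 × 97
By Fermat: n is sum of two squares iff every prime p ≡ 3 (mod 4) appears to even power.
All primes ≡ 3 (mod 4) appear to even power.
Search a = 0, 1, 2, … for 970 - a² a perfect square: first hit at a = 3: 970 - 9 = 961 = 31².
970 = 3² + 31² = 9 + 961 ✓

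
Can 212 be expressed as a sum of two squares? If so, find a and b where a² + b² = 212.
4² + 14² (a=4, b=14)

Factorization: 212 = 2^2 × 53
By Fermat: n is sum of two squares iff every prime p ≡ 3 (mod 4) appears to even power.
All primes ≡ 3 (mod 4) appear to even power.
Search a = 0, 1, 2, … for 212 - a² a perfect square: first hit at a = 4: 212 - 16 = 196 = 14².
212 = 4² + 14² = 16 + 196 ✓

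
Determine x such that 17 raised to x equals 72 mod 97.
34

Baby-step giant-step with step n = ⌈√97⌉ = 10.
Baby steps 17^j mod 97 (j:value) for j=0..9: 0:1, 1:17, 2:95, 3:63, 4:4, 5:68, 6:89, 7:58, 8:16, 9:78.
Giant-step multiplier: 17^(-10) ≡ 17^(96-10) = 17^86 ≡ 3 (mod 97).
Giant steps γ_i = 72·3^i mod 97: γ_0=72, γ_1=22, γ_2=66, γ_3=4 (in table at j=4).
x = i·n + j = 3·10 + 4 = 34.
Check: 17^34 ≡ 72 (mod 97).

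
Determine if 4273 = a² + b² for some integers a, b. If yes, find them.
32² + 57² (a=32, b=57)

Factorization: 4273 = 4273
By Fermat: n is sum of two squares iff every prime p ≡ 3 (mod 4) appears to even power.
All primes ≡ 3 (mod 4) appear to even power.
Search a = 0, 1, 2, … for 4273 - a² a perfect square: first hit at a = 32: 4273 - 1024 = 3249 = 57².
4273 = 32² + 57² = 1024 + 3249 ✓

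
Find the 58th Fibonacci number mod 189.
55

Matrix identity: Q^n = [[F_(n+1), F_n], [F_n, F_(n-1)]] with Q = [[1,1],[1,0]].
n = 58 = 111010₂. Square-and-multiply, entries mod 189:
Q^1 = [[1,1],[1,0]]
Q^3 = (Q^1)²·Q = [[3,2],[2,1]]
Q^7 = (Q^3)²·Q = [[21,13],[13,8]]
Q^14 = (Q^7)² = [[43,188],[188,44]]
Q^29 = (Q^14)²·Q = [[62,149],[149,102]]
Q^58 = (Q^29)² = [[152,55],[55,97]]
F_58 mod 189 = Q^58[0][1] = 55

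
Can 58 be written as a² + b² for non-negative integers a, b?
3² + 7² (a=3, b=7)

Factorization: 58 = 2 × 29
By Fermat: n is sum of two squares iff every prime p ≡ 3 (mod 4) appears to even power.
All primes ≡ 3 (mod 4) appear to even power.
Search a = 0, 1, 2, … for 58 - a² a perfect square: first hit at a = 3: 58 - 9 = 49 = 7².
58 = 3² + 7² = 9 + 49 ✓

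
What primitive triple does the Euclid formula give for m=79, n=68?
(1617, 10744, 10865)

Euclid's formula: a = m² - n², b = 2mn, c = m² + n²
m = 79, n = 68
a = 79² - 68² = 6241 - 4624 = 1617
b = 2 × 79 × 68 = 10744
c = 79² + 68² = 6241 + 4624 = 10865
Verification: 1617² + 10744² = 2614689 + 115433536 = 118048225 = 10865² ✓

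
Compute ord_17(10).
16

17 is prime, so ord(10) divides φ(17) = 16.
Divisors of 16: 1, 2, 4, 8, 16.
Repeated squaring: 10^1 ≡ 10, 10^2 ≡ 15, 10^4 ≡ 4, 10^8 ≡ 16, 10^16 ≡ 1 (mod 17).
Test 10^d mod 17 for each divisor d in increasing order:
10^1 ≡ 10
10^2 ≡ 15
10^4 ≡ 4
10^8 ≡ 16
10^16 ≡ 1  ← first divisor giving 1
The order is 16.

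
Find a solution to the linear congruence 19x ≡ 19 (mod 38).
x ≡ 1 (mod 2)

gcd(19, 38) = 19, which divides 19, so solutions exist.
Divide through by 19: x ≡ 1 (mod 2).
The coefficient of x is now 1, so x ≡ 1 (mod 2).
Check: 19 × 1 = 19 ≡ 19 (mod 38).
x ≡ 1 (mod 2), giving 19 solutions mod 38.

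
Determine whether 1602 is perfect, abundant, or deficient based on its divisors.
abundant

Proper divisors of 1602: sum = 1 + 2 + 3 + 6 + 9 + 18 + 89 + 178 + 267 + 534 + 801 = 1908
Since 1908 > 1602, 1602 is abundant.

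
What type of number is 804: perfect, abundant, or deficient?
abundant

Proper divisors of 804: sum = 1 + 2 + 3 + 4 + 6 + 12 + 67 + 134 + 201 + 268 + 402 = 1100
Since 1100 > 804, 804 is abundant.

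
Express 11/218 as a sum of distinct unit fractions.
1/20 + 1/2180

Greedy algorithm:
11/218: ceiling(218/11) = 20, use 1/20
1/2180: ceiling(2180/1) = 2180, use 1/2180
Result: 11/218 = 1/20 + 1/2180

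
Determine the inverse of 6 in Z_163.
136

gcd(6, 163) = 1, so the inverse exists.
Extended Euclidean algorithm on (163, 6):
163 = 27 × 6 + 1  ⟹  1 = (1)·163 + (-27)·6
So (-27)·6 ≡ 1 (mod 163), i.e. 6^(-1) ≡ -27 ≡ 136 (mod 163).
Check: 6 × 136 = 816 ≡ 1 (mod 163)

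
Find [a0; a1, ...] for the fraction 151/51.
[2; 1, 24, 2]

Euclidean algorithm steps:
151 = 2 × 51 + 49
51 = 1 × 49 + 2
49 = 24 × 2 + 1
2 = 2 × 1 + 0
Continued fraction: [2; 1, 24, 2]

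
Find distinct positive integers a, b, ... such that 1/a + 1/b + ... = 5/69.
1/14 + 1/966

Greedy algorithm:
5/69: ceiling(69/5) = 14, use 1/14
1/966: ceiling(966/1) = 966, use 1/966
Result: 5/69 = 1/14 + 1/966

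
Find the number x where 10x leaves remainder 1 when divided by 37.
26

gcd(10, 37) = 1, so the inverse exists.
Extended Euclidean algorithm on (37, 10):
37 = 3 × 10 + 7  ⟹  7 = (1)·37 + (-3)·10
10 = 1 × 7 + 3  ⟹  3 = (-1)·37 + (4)·10
7 = 2 × 3 + 1  ⟹  1 = (3)·37 + (-11)·10
So (-11)·10 ≡ 1 (mod 37), i.e. 10^(-1) ≡ -11 ≡ 26 (mod 37).
Check: 10 × 26 = 260 ≡ 1 (mod 37)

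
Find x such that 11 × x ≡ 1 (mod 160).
131

gcd(11, 160) = 1, so the inverse exists.
Extended Euclidean algorithm on (160, 11):
160 = 14 × 11 + 6  ⟹  6 = (1)·160 + (-14)·11
11 = 1 × 6 + 5  ⟹  5 = (-1)·160 + (15)·11
6 = 1 × 5 + 1  ⟹  1 = (2)·160 + (-29)·11
So (-29)·11 ≡ 1 (mod 160), i.e. 11^(-1) ≡ -29 ≡ 131 (mod 160).
Check: 11 × 131 = 1441 ≡ 1 (mod 160)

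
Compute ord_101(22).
50

101 is prime, so ord(22) divides φ(101) = 100.
Divisors of 100: 1, 2, 4, 5, 10, 20, 25, 50, 100.
Repeated squaring: 22^1 ≡ 22, 22^2 ≡ 80, 22^4 ≡ 37, 22^8 ≡ 56, 22^16 ≡ 5, 22^32 ≡ 25, 22^64 ≡ 19 (mod 101).
Test 22^d mod 101 for each divisor d in increasing order:
22^1 ≡ 22
22^2 ≡ 80
22^4 ≡ 37
22^5 = 22^4·22^1 ≡ 6
22^10 = 22^8·22^2 ≡ 36
22^20 = 22^16·22^4 ≡ 84
22^25 = 22^16·22^8·22^1 ≡ 100
22^50 = 22^32·22^16·22^2 ≡ 1  ← first divisor giving 1
The order is 50.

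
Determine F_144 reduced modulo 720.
288

Matrix identity: Q^n = [[F_(n+1), F_n], [F_n, F_(n-1)]] with Q = [[1,1],[1,0]].
n = 144 = 10010000₂. Square-and-multiply, entries mod 720:
Q^1 = [[1,1],[1,0]]
Q^2 = (Q^1)² = [[2,1],[1,1]]
Q^4 = (Q^2)² = [[5,3],[3,2]]
Q^9 = (Q^4)²·Q = [[55,34],[34,21]]
Q^18 = (Q^9)² = [[581,424],[424,157]]
Q^36 = (Q^18)² = [[377,432],[432,665]]
Q^72 = (Q^36)² = [[433,144],[144,289]]
Q^144 = (Q^72)² = [[145,288],[288,577]]
F_144 mod 720 = Q^144[0][1] = 288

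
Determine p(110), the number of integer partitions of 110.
607163746

p(n) counts ways to write n as a sum of positive integers (order ignored).
Euler's pentagonal recurrence: p(k) = p(k-1) + p(k-2) - p(k-5) - p(k-7) + p(k-12) + p(k-15) - ... (offsets j(3j∓1)/2, signs ++--, p(0)=1, p(<0)=0).
DP table for k = 0..109: p(0)=1, p(1)=1, p(2)=2, p(3)=3, p(4)=5, p(5)=7, p(6)=11, p(7)=15, p(8)=22, p(9)=30, p(10)=42, p(11)=56, p(12)=77, p(13)=101, p(14)=135, p(15)=176, p(16)=231, p(17)=297, p(18)=385, p(19)=490, p(20)=627, p(21)=792, p(22)=1002, p(23)=1255, p(24)=1575, p(25)=1958, p(26)=2436, p(27)=3010, p(28)=3718, p(29)=4565, p(30)=5604, p(31)=6842, p(32)=8349, p(33)=10143, p(34)=12310, p(35)=14883, p(36)=17977, p(37)=21637, p(38)=26015, p(39)=31185, p(40)=37338, p(41)=44583, p(42)=53174, p(43)=63261, p(44)=75175, p(45)=89134, p(46)=105558, p(47)=124754, p(48)=147273, p(49)=173525, p(50)=204226, p(51)=239943, p(52)=281589, p(53)=329931, p(54)=386155, p(55)=451276, p(56)=526823, p(57)=614154, p(58)=715220, p(59)=831820, p(60)=966467, p(61)=1121505, p(62)=1300156, p(63)=1505499, p(64)=1741630, p(65)=2012558, p(66)=2323520, p(67)=2679689, p(68)=3087735, p(69)=3554345, p(70)=4087968, p(71)=4697205, p(72)=5392783, p(73)=6185689, p(74)=7089500, p(75)=8118264, p(76)=9289091, p(77)=10619863, p(78)=12132164, p(79)=13848650, p(80)=15796476, p(81)=18004327, p(82)=20506255, p(83)=23338469, p(84)=26543660, p(85)=30167357, p(86)=34262962, p(87)=38887673, p(88)=44108109, p(89)=49995925, p(90)=56634173, p(91)=64112359, p(92)=72533807, p(93)=82010177, p(94)=92669720, p(95)=104651419, p(96)=118114304, p(97)=133230930, p(98)=150198136, p(99)=169229875, p(100)=190569292, p(101)=214481126, p(102)=241265379, p(103)=271248950, p(104)=304801365, p(105)=342325709, p(106)=384276336, p(107)=431149389, p(108)=483502844, p(109)=541946240.
Final step: p(110) = p(109) + p(108) - p(105) - p(103) + p(98) + p(95) - p(88) - p(84) + p(75) + p(70) - p(59) - p(53) + p(40) + p(33) - p(18) - p(10)
= 541946240 + 483502844 - 342325709 - 271248950 + 150198136 + 104651419 - 44108109 - 26543660 + 8118264 + 4087968 - 831820 - 329931 + 37338 + 10143 - 385 - 42
= 607163746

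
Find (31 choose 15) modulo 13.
7

Using Lucas' theorem:
Write n=31 and k=15 in base 13:
n in base 13: [2, 5]
k in base 13: [1, 2]
C(31,15) mod 13 = ∏ C(n_i, k_i) mod 13
Digit binomials (mod 13): C(2,1) = 2; C(5,2) = 10
Product: 2 × 10 = 20 ≡ 7 (mod 13)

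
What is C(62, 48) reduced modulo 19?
0

Using Lucas' theorem:
Write n=62 and k=48 in base 19:
n in base 19: [3, 5]
k in base 19: [2, 10]
C(62,48) mod 19 = ∏ C(n_i, k_i) mod 19
Digit binomials (mod 19): C(3,2) = 3; C(5,10) = 0 (k_i > n_i)
Product: 3 × 0 = 0 ≡ 0 (mod 19)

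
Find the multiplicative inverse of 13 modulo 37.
20

gcd(13, 37) = 1, so the inverse exists.
Extended Euclidean algorithm on (37, 13):
37 = 2 × 13 + 11  ⟹  11 = (1)·37 + (-2)·13
13 = 1 × 11 + 2  ⟹  2 = (-1)·37 + (3)·13
11 = 5 × 2 + 1  ⟹  1 = (6)·37 + (-17)·13
So (-17)·13 ≡ 1 (mod 37), i.e. 13^(-1) ≡ -17 ≡ 20 (mod 37).
Check: 13 × 20 = 260 ≡ 1 (mod 37)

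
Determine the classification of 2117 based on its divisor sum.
deficient

Proper divisors of 2117: sum = 1 + 29 + 73 = 103
Since 103 < 2117, 2117 is deficient.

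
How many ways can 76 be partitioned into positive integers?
9289091

p(n) counts ways to write n as a sum of positive integers (order ignored).
Euler's pentagonal recurrence: p(k) = p(k-1) + p(k-2) - p(k-5) - p(k-7) + p(k-12) + p(k-15) - ... (offsets j(3j∓1)/2, signs ++--, p(0)=1, p(<0)=0).
DP table for k = 0..75: p(0)=1, p(1)=1, p(2)=2, p(3)=3, p(4)=5, p(5)=7, p(6)=11, p(7)=15, p(8)=22, p(9)=30, p(10)=42, p(11)=56, p(12)=77, p(13)=101, p(14)=135, p(15)=176, p(16)=231, p(17)=297, p(18)=385, p(19)=490, p(20)=627, p(21)=792, p(22)=1002, p(23)=1255, p(24)=1575, p(25)=1958, p(26)=2436, p(27)=3010, p(28)=3718, p(29)=4565, p(30)=5604, p(31)=6842, p(32)=8349, p(33)=10143, p(34)=12310, p(35)=14883, p(36)=17977, p(37)=21637, p(38)=26015, p(39)=31185, p(40)=37338, p(41)=44583, p(42)=53174, p(43)=63261, p(44)=75175, p(45)=89134, p(46)=105558, p(47)=124754, p(48)=147273, p(49)=173525, p(50)=204226, p(51)=239943, p(52)=281589, p(53)=329931, p(54)=386155, p(55)=451276, p(56)=526823, p(57)=614154, p(58)=715220, p(59)=831820, p(60)=966467, p(61)=1121505, p(62)=1300156, p(63)=1505499, p(64)=1741630, p(65)=2012558, p(66)=2323520, p(67)=2679689, p(68)=3087735, p(69)=3554345, p(70)=4087968, p(71)=4697205, p(72)=5392783, p(73)=6185689, p(74)=7089500, p(75)=8118264.
Final step: p(76) = p(75) + p(74) - p(71) - p(69) + p(64) + p(61) - p(54) - p(50) + p(41) + p(36) - p(25) - p(19) + p(6)
= 8118264 + 7089500 - 4697205 - 3554345 + 1741630 + 1121505 - 386155 - 204226 + 44583 + 17977 - 1958 - 490 + 11
= 9289091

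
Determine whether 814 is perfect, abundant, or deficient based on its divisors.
deficient

Proper divisors of 814: sum = 1 + 2 + 11 + 22 + 37 + 74 + 407 = 554
Since 554 < 814, 814 is deficient.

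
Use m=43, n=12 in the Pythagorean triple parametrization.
(1705, 1032, 1993)

Euclid's formula: a = m² - n², b = 2mn, c = m² + n²
m = 43, n = 12
a = 43² - 12² = 1849 - 144 = 1705
b = 2 × 43 × 12 = 1032
c = 43² + 12² = 1849 + 144 = 1993
Verification: 1705² + 1032² = 2907025 + 1065024 = 3972049 = 1993² ✓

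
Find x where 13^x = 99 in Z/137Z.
92

Baby-step giant-step with step n = ⌈√137⌉ = 12.
Baby steps 13^j mod 137 (j:value) for j=0..11: 0:1, 1:13, 2:32, 3:5, 4:65, 5:23, 6:25, 7:51, 8:115, 9:125, 10:118, 11:27.
Giant-step multiplier: 13^(-12) ≡ 13^(136-12) = 13^124 ≡ 121 (mod 137).
Giant steps γ_i = 99·121^i mod 137: γ_0=99, γ_1=60, γ_2=136, γ_3=16, γ_4=18, γ_5=123, γ_6=87, γ_7=115 (in table at j=8).
x = i·n + j = 7·12 + 8 = 92.
Check: 13^92 ≡ 99 (mod 137).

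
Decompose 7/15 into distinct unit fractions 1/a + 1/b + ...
1/3 + 1/8 + 1/120

Greedy algorithm:
7/15: ceiling(15/7) = 3, use 1/3
2/15: ceiling(15/2) = 8, use 1/8
1/120: ceiling(120/1) = 120, use 1/120
Result: 7/15 = 1/3 + 1/8 + 1/120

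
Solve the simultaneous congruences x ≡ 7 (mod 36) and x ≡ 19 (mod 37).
907

Using Chinese Remainder Theorem:
M = 36 × 37 = 1332
M1 = 37, M2 = 36
y1 = 37^(-1) mod 36 = 1
y2 = 36^(-1) mod 37 = 36
x = (7×37×1 + 19×36×36) mod 1332 = 907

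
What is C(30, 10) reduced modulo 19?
11

Using Lucas' theorem:
Write n=30 and k=10 in base 19:
n in base 19: [1, 11]
k in base 19: [0, 10]
C(30,10) mod 19 = ∏ C(n_i, k_i) mod 19
Digit binomials (mod 19): C(1,0) = 1; C(11,10) = 11
Product: 1 × 11 = 11 ≡ 11 (mod 19)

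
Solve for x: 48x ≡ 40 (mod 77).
x ≡ 65 (mod 77)

gcd(48, 77) = 1, which divides 40, so solutions exist.
Find 48^(-1) mod 77 by the extended Euclidean algorithm:
77 = 1 × 48 + 29  ⟹  29 = (1)·77 + (-1)·48
48 = 1 × 29 + 19  ⟹  19 = (-1)·77 + (2)·48
29 = 1 × 19 + 10  ⟹  10 = (2)·77 + (-3)·48
19 = 1 × 10 + 9  ⟹  9 = (-3)·77 + (5)·48
10 = 1 × 9 + 1  ⟹  1 = (5)·77 + (-8)·48
So (-8)·48 ≡ 1 (mod 77), i.e. 48^(-1) ≡ -8 ≡ 69 (mod 77).
x ≡ 69 × 40 = 2760 ≡ 65 (mod 77).
Check: 48 × 65 = 3120 ≡ 40 (mod 77).
Unique solution: x ≡ 65 (mod 77)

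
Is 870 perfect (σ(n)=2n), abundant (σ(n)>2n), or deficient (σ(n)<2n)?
abundant

Proper divisors of 870: sum = 1 + 2 + 3 + 5 + 6 + 10 + 15 + 29 + 30 + 58 + 87 + 145 + 174 + 290 + 435 = 1290
Since 1290 > 870, 870 is abundant.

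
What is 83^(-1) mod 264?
35

gcd(83, 264) = 1, so the inverse exists.
Extended Euclidean algorithm on (264, 83):
264 = 3 × 83 + 15  ⟹  15 = (1)·264 + (-3)·83
83 = 5 × 15 + 8  ⟹  8 = (-5)·264 + (16)·83
15 = 1 × 8 + 7  ⟹  7 = (6)·264 + (-19)·83
8 = 1 × 7 + 1  ⟹  1 = (-11)·264 + (35)·83
So (35)·83 ≡ 1 (mod 264), i.e. 83^(-1) ≡ 35 (mod 264).
Check: 83 × 35 = 2905 ≡ 1 (mod 264)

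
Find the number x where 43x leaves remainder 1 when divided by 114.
61

gcd(43, 114) = 1, so the inverse exists.
Extended Euclidean algorithm on (114, 43):
114 = 2 × 43 + 28  ⟹  28 = (1)·114 + (-2)·43
43 = 1 × 28 + 15  ⟹  15 = (-1)·114 + (3)·43
28 = 1 × 15 + 13  ⟹  13 = (2)·114 + (-5)·43
15 = 1 × 13 + 2  ⟹  2 = (-3)·114 + (8)·43
13 = 6 × 2 + 1  ⟹  1 = (20)·114 + (-53)·43
So (-53)·43 ≡ 1 (mod 114), i.e. 43^(-1) ≡ -53 ≡ 61 (mod 114).
Check: 43 × 61 = 2623 ≡ 1 (mod 114)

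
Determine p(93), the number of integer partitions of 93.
82010177

p(n) counts ways to write n as a sum of positive integers (order ignored).
Euler's pentagonal recurrence: p(k) = p(k-1) + p(k-2) - p(k-5) - p(k-7) + p(k-12) + p(k-15) - ... (offsets j(3j∓1)/2, signs ++--, p(0)=1, p(<0)=0).
DP table for k = 0..92: p(0)=1, p(1)=1, p(2)=2, p(3)=3, p(4)=5, p(5)=7, p(6)=11, p(7)=15, p(8)=22, p(9)=30, p(10)=42, p(11)=56, p(12)=77, p(13)=101, p(14)=135, p(15)=176, p(16)=231, p(17)=297, p(18)=385, p(19)=490, p(20)=627, p(21)=792, p(22)=1002, p(23)=1255, p(24)=1575, p(25)=1958, p(26)=2436, p(27)=3010, p(28)=3718, p(29)=4565, p(30)=5604, p(31)=6842, p(32)=8349, p(33)=10143, p(34)=12310, p(35)=14883, p(36)=17977, p(37)=21637, p(38)=26015, p(39)=31185, p(40)=37338, p(41)=44583, p(42)=53174, p(43)=63261, p(44)=75175, p(45)=89134, p(46)=105558, p(47)=124754, p(48)=147273, p(49)=173525, p(50)=204226, p(51)=239943, p(52)=281589, p(53)=329931, p(54)=386155, p(55)=451276, p(56)=526823, p(57)=614154, p(58)=715220, p(59)=831820, p(60)=966467, p(61)=1121505, p(62)=1300156, p(63)=1505499, p(64)=1741630, p(65)=2012558, p(66)=2323520, p(67)=2679689, p(68)=3087735, p(69)=3554345, p(70)=4087968, p(71)=4697205, p(72)=5392783, p(73)=6185689, p(74)=7089500, p(75)=8118264, p(76)=9289091, p(77)=10619863, p(78)=12132164, p(79)=13848650, p(80)=15796476, p(81)=18004327, p(82)=20506255, p(83)=23338469, p(84)=26543660, p(85)=30167357, p(86)=34262962, p(87)=38887673, p(88)=44108109, p(89)=49995925, p(90)=56634173, p(91)=64112359, p(92)=72533807.
Final step: p(93) = p(92) + p(91) - p(88) - p(86) + p(81) + p(78) - p(71) - p(67) + p(58) + p(53) - p(42) - p(36) + p(23) + p(16) - p(1)
= 72533807 + 64112359 - 44108109 - 34262962 + 18004327 + 12132164 - 4697205 - 2679689 + 715220 + 329931 - 53174 - 17977 + 1255 + 231 - 1
= 82010177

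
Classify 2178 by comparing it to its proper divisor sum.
abundant

Proper divisors of 2178: sum = 1 + 2 + 3 + 6 + 9 + 11 + 18 + 22 + ... + 242 + 363 + 726 + 1089 (17 divisors) = 3009
Since 3009 > 2178, 2178 is abundant.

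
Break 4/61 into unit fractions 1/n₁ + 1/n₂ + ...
1/16 + 1/326 + 1/159088

Greedy algorithm:
4/61: ceiling(61/4) = 16, use 1/16
3/976: ceiling(976/3) = 326, use 1/326
1/159088: ceiling(159088/1) = 159088, use 1/159088
Result: 4/61 = 1/16 + 1/326 + 1/159088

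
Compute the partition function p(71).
4697205

p(n) counts ways to write n as a sum of positive integers (order ignored).
Euler's pentagonal recurrence: p(k) = p(k-1) + p(k-2) - p(k-5) - p(k-7) + p(k-12) + p(k-15) - ... (offsets j(3j∓1)/2, signs ++--, p(0)=1, p(<0)=0).
DP table for k = 0..70: p(0)=1, p(1)=1, p(2)=2, p(3)=3, p(4)=5, p(5)=7, p(6)=11, p(7)=15, p(8)=22, p(9)=30, p(10)=42, p(11)=56, p(12)=77, p(13)=101, p(14)=135, p(15)=176, p(16)=231, p(17)=297, p(18)=385, p(19)=490, p(20)=627, p(21)=792, p(22)=1002, p(23)=1255, p(24)=1575, p(25)=1958, p(26)=2436, p(27)=3010, p(28)=3718, p(29)=4565, p(30)=5604, p(31)=6842, p(32)=8349, p(33)=10143, p(34)=12310, p(35)=14883, p(36)=17977, p(37)=21637, p(38)=26015, p(39)=31185, p(40)=37338, p(41)=44583, p(42)=53174, p(43)=63261, p(44)=75175, p(45)=89134, p(46)=105558, p(47)=124754, p(48)=147273, p(49)=173525, p(50)=204226, p(51)=239943, p(52)=281589, p(53)=329931, p(54)=386155, p(55)=451276, p(56)=526823, p(57)=614154, p(58)=715220, p(59)=831820, p(60)=966467, p(61)=1121505, p(62)=1300156, p(63)=1505499, p(64)=1741630, p(65)=2012558, p(66)=2323520, p(67)=2679689, p(68)=3087735, p(69)=3554345, p(70)=4087968.
Final step: p(71) = p(70) + p(69) - p(66) - p(64) + p(59) + p(56) - p(49) - p(45) + p(36) + p(31) - p(20) - p(14) + p(1)
= 4087968 + 3554345 - 2323520 - 1741630 + 831820 + 526823 - 173525 - 89134 + 17977 + 6842 - 627 - 135 + 1
= 4697205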